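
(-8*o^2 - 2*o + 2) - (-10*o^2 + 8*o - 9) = 2*o^2 - 10*o + 11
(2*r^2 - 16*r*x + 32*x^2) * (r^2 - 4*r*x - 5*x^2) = 2*r^4 - 24*r^3*x + 86*r^2*x^2 - 48*r*x^3 - 160*x^4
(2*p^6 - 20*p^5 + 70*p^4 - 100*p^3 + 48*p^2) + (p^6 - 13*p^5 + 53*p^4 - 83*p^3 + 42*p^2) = 3*p^6 - 33*p^5 + 123*p^4 - 183*p^3 + 90*p^2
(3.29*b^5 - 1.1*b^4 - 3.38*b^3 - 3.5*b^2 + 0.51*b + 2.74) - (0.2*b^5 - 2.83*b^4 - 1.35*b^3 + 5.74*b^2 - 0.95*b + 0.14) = 3.09*b^5 + 1.73*b^4 - 2.03*b^3 - 9.24*b^2 + 1.46*b + 2.6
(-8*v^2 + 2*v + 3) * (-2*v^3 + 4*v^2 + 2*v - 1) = 16*v^5 - 36*v^4 - 14*v^3 + 24*v^2 + 4*v - 3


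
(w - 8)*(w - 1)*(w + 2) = w^3 - 7*w^2 - 10*w + 16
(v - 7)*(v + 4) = v^2 - 3*v - 28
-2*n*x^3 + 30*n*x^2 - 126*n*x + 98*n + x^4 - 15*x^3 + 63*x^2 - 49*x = (-2*n + x)*(x - 7)^2*(x - 1)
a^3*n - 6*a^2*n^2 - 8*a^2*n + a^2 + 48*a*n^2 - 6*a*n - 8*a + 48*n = (a - 8)*(a - 6*n)*(a*n + 1)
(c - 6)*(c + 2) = c^2 - 4*c - 12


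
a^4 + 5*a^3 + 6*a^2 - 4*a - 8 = (a - 1)*(a + 2)^3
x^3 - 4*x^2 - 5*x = x*(x - 5)*(x + 1)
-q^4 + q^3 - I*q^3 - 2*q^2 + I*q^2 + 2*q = q*(q + 2*I)*(I*q + 1)*(I*q - I)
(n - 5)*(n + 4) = n^2 - n - 20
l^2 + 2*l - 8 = (l - 2)*(l + 4)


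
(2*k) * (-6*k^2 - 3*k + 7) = -12*k^3 - 6*k^2 + 14*k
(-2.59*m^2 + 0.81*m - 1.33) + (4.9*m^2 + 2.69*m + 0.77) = 2.31*m^2 + 3.5*m - 0.56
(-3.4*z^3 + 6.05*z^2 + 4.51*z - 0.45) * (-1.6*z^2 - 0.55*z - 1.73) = 5.44*z^5 - 7.81*z^4 - 4.6615*z^3 - 12.227*z^2 - 7.5548*z + 0.7785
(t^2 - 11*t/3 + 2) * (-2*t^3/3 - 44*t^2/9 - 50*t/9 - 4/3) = -2*t^5/3 - 22*t^4/9 + 298*t^3/27 + 250*t^2/27 - 56*t/9 - 8/3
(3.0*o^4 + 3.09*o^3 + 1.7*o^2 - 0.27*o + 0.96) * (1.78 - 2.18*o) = -6.54*o^5 - 1.3962*o^4 + 1.7942*o^3 + 3.6146*o^2 - 2.5734*o + 1.7088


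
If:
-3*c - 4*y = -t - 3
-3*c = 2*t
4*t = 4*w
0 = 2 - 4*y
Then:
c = 2/9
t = -1/3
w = -1/3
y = 1/2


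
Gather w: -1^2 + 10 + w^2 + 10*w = w^2 + 10*w + 9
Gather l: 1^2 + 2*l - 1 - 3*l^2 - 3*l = -3*l^2 - l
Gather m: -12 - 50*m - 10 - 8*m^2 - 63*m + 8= -8*m^2 - 113*m - 14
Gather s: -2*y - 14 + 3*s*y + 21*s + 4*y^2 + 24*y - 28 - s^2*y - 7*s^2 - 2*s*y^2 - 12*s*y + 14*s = s^2*(-y - 7) + s*(-2*y^2 - 9*y + 35) + 4*y^2 + 22*y - 42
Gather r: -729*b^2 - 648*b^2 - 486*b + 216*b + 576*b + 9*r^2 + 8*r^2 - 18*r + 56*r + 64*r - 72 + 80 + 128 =-1377*b^2 + 306*b + 17*r^2 + 102*r + 136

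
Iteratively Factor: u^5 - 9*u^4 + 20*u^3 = (u - 5)*(u^4 - 4*u^3) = (u - 5)*(u - 4)*(u^3) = u*(u - 5)*(u - 4)*(u^2) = u^2*(u - 5)*(u - 4)*(u)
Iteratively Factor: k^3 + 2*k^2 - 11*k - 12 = (k + 1)*(k^2 + k - 12) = (k - 3)*(k + 1)*(k + 4)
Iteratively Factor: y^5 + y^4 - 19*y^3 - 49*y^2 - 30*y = (y + 1)*(y^4 - 19*y^2 - 30*y) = (y + 1)*(y + 3)*(y^3 - 3*y^2 - 10*y) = (y + 1)*(y + 2)*(y + 3)*(y^2 - 5*y) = y*(y + 1)*(y + 2)*(y + 3)*(y - 5)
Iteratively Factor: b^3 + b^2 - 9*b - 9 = (b - 3)*(b^2 + 4*b + 3) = (b - 3)*(b + 3)*(b + 1)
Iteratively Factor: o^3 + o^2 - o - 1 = (o + 1)*(o^2 - 1) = (o - 1)*(o + 1)*(o + 1)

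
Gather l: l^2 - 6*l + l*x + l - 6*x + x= l^2 + l*(x - 5) - 5*x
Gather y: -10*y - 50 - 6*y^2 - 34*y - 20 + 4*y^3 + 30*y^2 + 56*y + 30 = 4*y^3 + 24*y^2 + 12*y - 40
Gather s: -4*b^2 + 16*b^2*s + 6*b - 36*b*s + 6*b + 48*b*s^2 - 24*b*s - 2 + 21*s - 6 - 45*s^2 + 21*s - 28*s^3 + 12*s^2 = -4*b^2 + 12*b - 28*s^3 + s^2*(48*b - 33) + s*(16*b^2 - 60*b + 42) - 8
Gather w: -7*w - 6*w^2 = -6*w^2 - 7*w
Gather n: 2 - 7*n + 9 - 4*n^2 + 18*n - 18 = -4*n^2 + 11*n - 7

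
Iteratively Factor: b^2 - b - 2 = (b - 2)*(b + 1)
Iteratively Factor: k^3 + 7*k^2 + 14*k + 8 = (k + 2)*(k^2 + 5*k + 4) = (k + 1)*(k + 2)*(k + 4)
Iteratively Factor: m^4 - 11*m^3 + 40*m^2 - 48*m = (m - 4)*(m^3 - 7*m^2 + 12*m) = m*(m - 4)*(m^2 - 7*m + 12) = m*(m - 4)^2*(m - 3)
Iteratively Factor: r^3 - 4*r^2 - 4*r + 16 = (r + 2)*(r^2 - 6*r + 8) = (r - 2)*(r + 2)*(r - 4)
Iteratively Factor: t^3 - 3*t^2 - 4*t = (t)*(t^2 - 3*t - 4) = t*(t - 4)*(t + 1)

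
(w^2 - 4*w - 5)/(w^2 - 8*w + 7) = (w^2 - 4*w - 5)/(w^2 - 8*w + 7)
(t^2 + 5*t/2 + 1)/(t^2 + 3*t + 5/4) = 2*(t + 2)/(2*t + 5)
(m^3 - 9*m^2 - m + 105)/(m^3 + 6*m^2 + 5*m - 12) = (m^2 - 12*m + 35)/(m^2 + 3*m - 4)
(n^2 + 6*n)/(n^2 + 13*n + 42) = n/(n + 7)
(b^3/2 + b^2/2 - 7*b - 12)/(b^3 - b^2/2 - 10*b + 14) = (b^3 + b^2 - 14*b - 24)/(2*b^3 - b^2 - 20*b + 28)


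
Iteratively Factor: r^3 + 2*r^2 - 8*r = (r)*(r^2 + 2*r - 8) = r*(r - 2)*(r + 4)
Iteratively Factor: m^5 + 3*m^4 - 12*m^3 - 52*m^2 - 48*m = (m + 2)*(m^4 + m^3 - 14*m^2 - 24*m) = m*(m + 2)*(m^3 + m^2 - 14*m - 24) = m*(m + 2)*(m + 3)*(m^2 - 2*m - 8) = m*(m - 4)*(m + 2)*(m + 3)*(m + 2)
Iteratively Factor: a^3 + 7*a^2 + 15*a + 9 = (a + 3)*(a^2 + 4*a + 3) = (a + 3)^2*(a + 1)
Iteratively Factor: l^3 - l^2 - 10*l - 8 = (l + 1)*(l^2 - 2*l - 8) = (l + 1)*(l + 2)*(l - 4)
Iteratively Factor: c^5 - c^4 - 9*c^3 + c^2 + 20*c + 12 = (c - 2)*(c^4 + c^3 - 7*c^2 - 13*c - 6) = (c - 2)*(c + 1)*(c^3 - 7*c - 6) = (c - 2)*(c + 1)*(c + 2)*(c^2 - 2*c - 3) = (c - 3)*(c - 2)*(c + 1)*(c + 2)*(c + 1)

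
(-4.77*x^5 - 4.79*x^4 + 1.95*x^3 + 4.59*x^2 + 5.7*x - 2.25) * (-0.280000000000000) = 1.3356*x^5 + 1.3412*x^4 - 0.546*x^3 - 1.2852*x^2 - 1.596*x + 0.63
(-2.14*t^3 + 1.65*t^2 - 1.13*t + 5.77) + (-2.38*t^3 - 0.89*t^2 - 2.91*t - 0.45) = -4.52*t^3 + 0.76*t^2 - 4.04*t + 5.32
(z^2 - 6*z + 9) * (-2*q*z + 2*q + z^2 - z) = -2*q*z^3 + 14*q*z^2 - 30*q*z + 18*q + z^4 - 7*z^3 + 15*z^2 - 9*z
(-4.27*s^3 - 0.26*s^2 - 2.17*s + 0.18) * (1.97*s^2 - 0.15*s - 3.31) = -8.4119*s^5 + 0.1283*s^4 + 9.8978*s^3 + 1.5407*s^2 + 7.1557*s - 0.5958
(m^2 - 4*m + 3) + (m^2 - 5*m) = 2*m^2 - 9*m + 3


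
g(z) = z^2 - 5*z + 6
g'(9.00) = 13.00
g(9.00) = 42.00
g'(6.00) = 7.00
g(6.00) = 12.00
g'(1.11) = -2.78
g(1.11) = 1.68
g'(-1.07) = -7.14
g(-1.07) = 12.49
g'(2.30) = -0.40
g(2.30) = -0.21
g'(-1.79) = -8.58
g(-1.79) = 18.15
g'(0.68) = -3.64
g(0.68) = 3.06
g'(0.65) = -3.70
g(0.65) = 3.17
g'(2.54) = 0.08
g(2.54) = -0.25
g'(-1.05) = -7.10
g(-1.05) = 12.35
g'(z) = 2*z - 5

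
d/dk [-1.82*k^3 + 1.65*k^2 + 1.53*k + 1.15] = -5.46*k^2 + 3.3*k + 1.53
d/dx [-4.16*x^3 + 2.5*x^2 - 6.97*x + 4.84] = -12.48*x^2 + 5.0*x - 6.97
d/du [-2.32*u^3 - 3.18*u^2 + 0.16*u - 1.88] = -6.96*u^2 - 6.36*u + 0.16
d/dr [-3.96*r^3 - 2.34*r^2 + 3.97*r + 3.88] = -11.88*r^2 - 4.68*r + 3.97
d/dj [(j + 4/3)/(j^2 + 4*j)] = (-3*j^2 - 8*j - 16)/(3*j^2*(j^2 + 8*j + 16))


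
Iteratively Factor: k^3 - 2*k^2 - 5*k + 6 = (k + 2)*(k^2 - 4*k + 3) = (k - 3)*(k + 2)*(k - 1)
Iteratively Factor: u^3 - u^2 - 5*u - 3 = (u + 1)*(u^2 - 2*u - 3) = (u - 3)*(u + 1)*(u + 1)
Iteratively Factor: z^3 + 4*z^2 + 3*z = (z + 3)*(z^2 + z) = (z + 1)*(z + 3)*(z)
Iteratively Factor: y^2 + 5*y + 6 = (y + 2)*(y + 3)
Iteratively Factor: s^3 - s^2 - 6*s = (s)*(s^2 - s - 6) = s*(s + 2)*(s - 3)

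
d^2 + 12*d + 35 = (d + 5)*(d + 7)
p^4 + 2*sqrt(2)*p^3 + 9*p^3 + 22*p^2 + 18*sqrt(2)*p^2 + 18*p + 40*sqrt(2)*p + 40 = (p + 4)*(p + 5)*(p + sqrt(2))^2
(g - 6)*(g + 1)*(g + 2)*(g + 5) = g^4 + 2*g^3 - 31*g^2 - 92*g - 60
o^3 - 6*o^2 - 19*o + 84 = (o - 7)*(o - 3)*(o + 4)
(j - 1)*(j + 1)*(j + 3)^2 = j^4 + 6*j^3 + 8*j^2 - 6*j - 9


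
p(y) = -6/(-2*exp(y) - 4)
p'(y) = -12*exp(y)/(-2*exp(y) - 4)^2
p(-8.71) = 1.50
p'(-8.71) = -0.00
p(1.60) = 0.43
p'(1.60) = -0.31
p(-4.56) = 1.49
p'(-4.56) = -0.01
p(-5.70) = 1.50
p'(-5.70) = -0.00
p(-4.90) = 1.49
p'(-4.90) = -0.01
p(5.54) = 0.01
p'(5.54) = -0.01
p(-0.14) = 1.05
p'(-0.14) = -0.32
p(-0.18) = 1.06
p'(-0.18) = -0.31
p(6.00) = 0.01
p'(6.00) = -0.00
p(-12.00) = 1.50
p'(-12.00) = 0.00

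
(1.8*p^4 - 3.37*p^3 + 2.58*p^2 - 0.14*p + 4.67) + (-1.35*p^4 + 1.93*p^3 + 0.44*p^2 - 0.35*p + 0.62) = 0.45*p^4 - 1.44*p^3 + 3.02*p^2 - 0.49*p + 5.29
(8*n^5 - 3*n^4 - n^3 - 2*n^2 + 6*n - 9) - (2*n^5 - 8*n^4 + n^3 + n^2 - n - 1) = 6*n^5 + 5*n^4 - 2*n^3 - 3*n^2 + 7*n - 8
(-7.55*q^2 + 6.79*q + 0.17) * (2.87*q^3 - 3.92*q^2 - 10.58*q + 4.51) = -21.6685*q^5 + 49.0833*q^4 + 53.7501*q^3 - 106.5551*q^2 + 28.8243*q + 0.7667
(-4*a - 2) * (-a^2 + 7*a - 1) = 4*a^3 - 26*a^2 - 10*a + 2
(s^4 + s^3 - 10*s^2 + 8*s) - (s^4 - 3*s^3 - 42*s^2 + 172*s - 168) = 4*s^3 + 32*s^2 - 164*s + 168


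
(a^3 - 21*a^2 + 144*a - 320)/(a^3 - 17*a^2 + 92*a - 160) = (a - 8)/(a - 4)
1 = 1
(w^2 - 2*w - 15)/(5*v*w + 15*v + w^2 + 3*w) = (w - 5)/(5*v + w)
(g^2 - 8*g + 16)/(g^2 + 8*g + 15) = (g^2 - 8*g + 16)/(g^2 + 8*g + 15)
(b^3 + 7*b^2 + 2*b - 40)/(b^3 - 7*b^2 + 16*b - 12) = (b^2 + 9*b + 20)/(b^2 - 5*b + 6)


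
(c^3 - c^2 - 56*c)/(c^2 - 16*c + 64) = c*(c + 7)/(c - 8)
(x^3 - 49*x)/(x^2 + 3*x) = (x^2 - 49)/(x + 3)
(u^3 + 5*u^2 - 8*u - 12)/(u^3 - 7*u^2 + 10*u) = (u^2 + 7*u + 6)/(u*(u - 5))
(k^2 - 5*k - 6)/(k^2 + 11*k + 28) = (k^2 - 5*k - 6)/(k^2 + 11*k + 28)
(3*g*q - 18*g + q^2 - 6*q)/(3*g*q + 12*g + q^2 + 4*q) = (q - 6)/(q + 4)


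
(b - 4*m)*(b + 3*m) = b^2 - b*m - 12*m^2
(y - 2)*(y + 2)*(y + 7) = y^3 + 7*y^2 - 4*y - 28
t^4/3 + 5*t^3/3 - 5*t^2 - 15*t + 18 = (t/3 + 1)*(t - 3)*(t - 1)*(t + 6)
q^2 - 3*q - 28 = (q - 7)*(q + 4)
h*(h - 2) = h^2 - 2*h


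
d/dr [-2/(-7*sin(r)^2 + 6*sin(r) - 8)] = 4*(3 - 7*sin(r))*cos(r)/(7*sin(r)^2 - 6*sin(r) + 8)^2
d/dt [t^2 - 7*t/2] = 2*t - 7/2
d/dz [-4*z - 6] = -4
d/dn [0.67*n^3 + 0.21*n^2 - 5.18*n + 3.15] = 2.01*n^2 + 0.42*n - 5.18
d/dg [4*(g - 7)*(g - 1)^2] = 12*(g - 5)*(g - 1)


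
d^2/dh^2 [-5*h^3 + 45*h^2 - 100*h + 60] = 90 - 30*h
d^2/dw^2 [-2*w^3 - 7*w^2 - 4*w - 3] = -12*w - 14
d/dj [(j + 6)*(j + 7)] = 2*j + 13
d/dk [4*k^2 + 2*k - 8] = 8*k + 2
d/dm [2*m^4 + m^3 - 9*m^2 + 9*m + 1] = 8*m^3 + 3*m^2 - 18*m + 9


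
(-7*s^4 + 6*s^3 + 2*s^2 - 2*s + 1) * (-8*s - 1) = 56*s^5 - 41*s^4 - 22*s^3 + 14*s^2 - 6*s - 1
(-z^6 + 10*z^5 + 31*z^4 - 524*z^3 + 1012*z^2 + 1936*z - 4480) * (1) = -z^6 + 10*z^5 + 31*z^4 - 524*z^3 + 1012*z^2 + 1936*z - 4480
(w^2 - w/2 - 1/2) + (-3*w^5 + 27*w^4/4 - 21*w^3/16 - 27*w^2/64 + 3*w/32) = -3*w^5 + 27*w^4/4 - 21*w^3/16 + 37*w^2/64 - 13*w/32 - 1/2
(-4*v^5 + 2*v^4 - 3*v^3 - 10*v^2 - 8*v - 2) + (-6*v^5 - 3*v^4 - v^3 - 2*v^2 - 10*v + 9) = -10*v^5 - v^4 - 4*v^3 - 12*v^2 - 18*v + 7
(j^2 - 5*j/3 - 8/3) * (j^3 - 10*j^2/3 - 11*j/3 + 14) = j^5 - 5*j^4 - 7*j^3/9 + 29*j^2 - 122*j/9 - 112/3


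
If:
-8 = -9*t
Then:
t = 8/9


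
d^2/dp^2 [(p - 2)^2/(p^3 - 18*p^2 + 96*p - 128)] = 2*(p + 10)/(p^4 - 32*p^3 + 384*p^2 - 2048*p + 4096)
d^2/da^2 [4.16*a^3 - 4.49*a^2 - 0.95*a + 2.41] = 24.96*a - 8.98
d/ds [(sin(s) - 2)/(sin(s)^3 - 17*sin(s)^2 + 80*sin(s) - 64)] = (7*sin(s) + cos(2*s) - 13)*cos(s)/((sin(s) - 8)^3*(sin(s) - 1)^2)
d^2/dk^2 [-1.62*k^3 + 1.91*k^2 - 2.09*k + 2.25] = 3.82 - 9.72*k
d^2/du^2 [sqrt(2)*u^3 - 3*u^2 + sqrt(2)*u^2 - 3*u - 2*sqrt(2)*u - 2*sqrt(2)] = 6*sqrt(2)*u - 6 + 2*sqrt(2)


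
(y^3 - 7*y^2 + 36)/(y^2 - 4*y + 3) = (y^2 - 4*y - 12)/(y - 1)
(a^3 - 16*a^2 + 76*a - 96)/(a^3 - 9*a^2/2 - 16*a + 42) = 2*(a - 8)/(2*a + 7)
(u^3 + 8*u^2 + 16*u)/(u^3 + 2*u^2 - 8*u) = (u + 4)/(u - 2)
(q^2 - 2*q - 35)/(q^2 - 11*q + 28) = (q + 5)/(q - 4)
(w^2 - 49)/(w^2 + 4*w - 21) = (w - 7)/(w - 3)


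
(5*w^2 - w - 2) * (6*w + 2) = 30*w^3 + 4*w^2 - 14*w - 4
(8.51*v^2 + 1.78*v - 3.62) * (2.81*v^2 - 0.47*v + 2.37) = 23.9131*v^4 + 1.0021*v^3 + 9.1599*v^2 + 5.92*v - 8.5794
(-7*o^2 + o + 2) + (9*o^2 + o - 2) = 2*o^2 + 2*o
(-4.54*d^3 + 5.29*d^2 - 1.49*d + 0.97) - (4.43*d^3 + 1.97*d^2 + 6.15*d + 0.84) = -8.97*d^3 + 3.32*d^2 - 7.64*d + 0.13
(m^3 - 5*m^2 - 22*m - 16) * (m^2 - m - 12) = m^5 - 6*m^4 - 29*m^3 + 66*m^2 + 280*m + 192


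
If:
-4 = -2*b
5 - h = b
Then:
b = 2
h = 3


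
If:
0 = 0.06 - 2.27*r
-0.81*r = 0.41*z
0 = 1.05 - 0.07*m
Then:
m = 15.00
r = 0.03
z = -0.05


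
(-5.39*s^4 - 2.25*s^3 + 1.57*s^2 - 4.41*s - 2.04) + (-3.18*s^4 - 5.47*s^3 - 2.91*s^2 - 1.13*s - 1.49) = -8.57*s^4 - 7.72*s^3 - 1.34*s^2 - 5.54*s - 3.53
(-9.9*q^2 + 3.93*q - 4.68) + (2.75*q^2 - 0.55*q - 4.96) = -7.15*q^2 + 3.38*q - 9.64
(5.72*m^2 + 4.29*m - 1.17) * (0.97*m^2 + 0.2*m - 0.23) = 5.5484*m^4 + 5.3053*m^3 - 1.5925*m^2 - 1.2207*m + 0.2691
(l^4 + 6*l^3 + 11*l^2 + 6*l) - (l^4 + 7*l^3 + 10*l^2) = -l^3 + l^2 + 6*l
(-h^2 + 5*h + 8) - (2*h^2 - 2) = -3*h^2 + 5*h + 10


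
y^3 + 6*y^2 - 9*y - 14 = (y - 2)*(y + 1)*(y + 7)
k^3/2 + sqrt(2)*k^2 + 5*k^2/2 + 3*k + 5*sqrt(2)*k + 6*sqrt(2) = (k/2 + sqrt(2))*(k + 2)*(k + 3)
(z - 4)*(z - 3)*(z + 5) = z^3 - 2*z^2 - 23*z + 60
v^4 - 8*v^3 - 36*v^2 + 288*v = v*(v - 8)*(v - 6)*(v + 6)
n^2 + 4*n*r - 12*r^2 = (n - 2*r)*(n + 6*r)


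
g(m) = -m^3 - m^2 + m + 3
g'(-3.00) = -20.00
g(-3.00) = 18.00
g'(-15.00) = -644.00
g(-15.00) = 3138.00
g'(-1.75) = -4.69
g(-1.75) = 3.55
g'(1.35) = -7.17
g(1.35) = 0.07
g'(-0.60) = 1.12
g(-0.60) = 2.26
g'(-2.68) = -15.19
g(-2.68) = 12.39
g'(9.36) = -280.55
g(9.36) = -895.28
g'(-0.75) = 0.81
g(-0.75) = 2.11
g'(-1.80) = -5.12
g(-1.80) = 3.79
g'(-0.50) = 1.25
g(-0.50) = 2.38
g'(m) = -3*m^2 - 2*m + 1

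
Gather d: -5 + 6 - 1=0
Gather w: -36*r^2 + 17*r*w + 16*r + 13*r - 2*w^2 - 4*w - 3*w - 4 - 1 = -36*r^2 + 29*r - 2*w^2 + w*(17*r - 7) - 5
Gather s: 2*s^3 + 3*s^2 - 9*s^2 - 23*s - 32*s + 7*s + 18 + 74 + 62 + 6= 2*s^3 - 6*s^2 - 48*s + 160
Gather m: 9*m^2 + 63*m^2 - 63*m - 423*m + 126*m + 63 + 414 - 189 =72*m^2 - 360*m + 288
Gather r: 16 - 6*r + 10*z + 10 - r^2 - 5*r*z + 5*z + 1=-r^2 + r*(-5*z - 6) + 15*z + 27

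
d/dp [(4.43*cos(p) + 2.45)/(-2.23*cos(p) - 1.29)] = 0.251199999999999*sin(p)/(2.23*cos(p) + 1.29)^2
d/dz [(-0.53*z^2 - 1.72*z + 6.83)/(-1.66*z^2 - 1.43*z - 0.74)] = (-2.0973*z^2 + 23.46*z + 11.0397)/(2.7556*z^4 + 4.7476*z^3 + 4.5017*z^2 + 2.1164*z + 0.5476)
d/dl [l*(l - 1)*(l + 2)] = 3*l^2 + 2*l - 2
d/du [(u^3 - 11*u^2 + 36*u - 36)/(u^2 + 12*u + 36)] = (u^3 + 18*u^2 - 168*u + 288)/(u^3 + 18*u^2 + 108*u + 216)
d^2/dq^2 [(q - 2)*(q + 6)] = 2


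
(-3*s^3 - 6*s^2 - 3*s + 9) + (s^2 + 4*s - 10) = -3*s^3 - 5*s^2 + s - 1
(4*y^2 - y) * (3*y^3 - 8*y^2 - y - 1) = 12*y^5 - 35*y^4 + 4*y^3 - 3*y^2 + y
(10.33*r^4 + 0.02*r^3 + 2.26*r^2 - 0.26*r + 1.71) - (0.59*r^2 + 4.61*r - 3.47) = 10.33*r^4 + 0.02*r^3 + 1.67*r^2 - 4.87*r + 5.18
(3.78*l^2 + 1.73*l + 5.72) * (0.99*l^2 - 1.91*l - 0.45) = 3.7422*l^4 - 5.5071*l^3 + 0.6575*l^2 - 11.7037*l - 2.574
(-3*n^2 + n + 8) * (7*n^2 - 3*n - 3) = -21*n^4 + 16*n^3 + 62*n^2 - 27*n - 24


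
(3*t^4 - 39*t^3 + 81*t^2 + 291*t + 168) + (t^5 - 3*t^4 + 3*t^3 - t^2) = t^5 - 36*t^3 + 80*t^2 + 291*t + 168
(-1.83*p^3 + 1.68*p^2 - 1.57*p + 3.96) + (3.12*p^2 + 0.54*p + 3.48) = -1.83*p^3 + 4.8*p^2 - 1.03*p + 7.44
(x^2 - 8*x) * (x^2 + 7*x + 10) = x^4 - x^3 - 46*x^2 - 80*x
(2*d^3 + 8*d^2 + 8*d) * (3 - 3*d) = -6*d^4 - 18*d^3 + 24*d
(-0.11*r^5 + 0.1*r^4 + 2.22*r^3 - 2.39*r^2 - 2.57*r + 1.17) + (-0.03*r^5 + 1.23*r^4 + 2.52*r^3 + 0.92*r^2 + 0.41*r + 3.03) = -0.14*r^5 + 1.33*r^4 + 4.74*r^3 - 1.47*r^2 - 2.16*r + 4.2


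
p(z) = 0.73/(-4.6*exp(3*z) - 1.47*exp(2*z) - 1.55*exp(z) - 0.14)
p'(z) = 0.73*(13.8*exp(3*z) + 2.94*exp(2*z) + 1.55*exp(z))/(-4.6*exp(3*z) - 1.47*exp(2*z) - 1.55*exp(z) - 0.14)^2 = (10.074*exp(2*z) + 2.1462*exp(z) + 1.1315)*exp(z)/(4.6*exp(3*z) + 1.47*exp(2*z) + 1.55*exp(z) + 0.14)^2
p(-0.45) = -0.25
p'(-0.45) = 0.49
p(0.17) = -0.06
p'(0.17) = 0.15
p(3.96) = -0.00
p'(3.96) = 0.00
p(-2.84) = -3.09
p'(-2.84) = 1.35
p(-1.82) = -1.62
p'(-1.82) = 1.40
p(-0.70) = -0.40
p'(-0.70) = 0.69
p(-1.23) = -0.88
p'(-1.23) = 1.10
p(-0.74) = -0.43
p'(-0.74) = 0.72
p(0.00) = -0.09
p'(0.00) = 0.22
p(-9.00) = -5.21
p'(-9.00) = 0.01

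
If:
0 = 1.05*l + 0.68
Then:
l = -0.65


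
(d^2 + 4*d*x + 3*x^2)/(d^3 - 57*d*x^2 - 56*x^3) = (-d - 3*x)/(-d^2 + d*x + 56*x^2)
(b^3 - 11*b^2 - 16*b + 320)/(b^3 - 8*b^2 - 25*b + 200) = (b - 8)/(b - 5)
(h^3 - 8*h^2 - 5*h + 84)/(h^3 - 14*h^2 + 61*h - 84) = (h + 3)/(h - 3)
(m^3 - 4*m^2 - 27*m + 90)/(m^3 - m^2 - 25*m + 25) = (m^2 - 9*m + 18)/(m^2 - 6*m + 5)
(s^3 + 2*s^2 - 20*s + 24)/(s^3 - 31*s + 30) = (s^2 - 4*s + 4)/(s^2 - 6*s + 5)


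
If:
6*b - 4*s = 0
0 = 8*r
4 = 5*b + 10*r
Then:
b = 4/5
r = 0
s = 6/5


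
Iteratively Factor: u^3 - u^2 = (u)*(u^2 - u) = u^2*(u - 1)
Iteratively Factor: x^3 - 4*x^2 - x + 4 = (x - 4)*(x^2 - 1) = (x - 4)*(x + 1)*(x - 1)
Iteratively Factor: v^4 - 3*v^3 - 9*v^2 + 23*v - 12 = (v + 3)*(v^3 - 6*v^2 + 9*v - 4) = (v - 1)*(v + 3)*(v^2 - 5*v + 4) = (v - 1)^2*(v + 3)*(v - 4)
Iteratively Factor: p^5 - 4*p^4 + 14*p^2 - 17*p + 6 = (p - 1)*(p^4 - 3*p^3 - 3*p^2 + 11*p - 6) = (p - 3)*(p - 1)*(p^3 - 3*p + 2) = (p - 3)*(p - 1)^2*(p^2 + p - 2) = (p - 3)*(p - 1)^2*(p + 2)*(p - 1)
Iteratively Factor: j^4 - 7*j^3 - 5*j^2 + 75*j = (j + 3)*(j^3 - 10*j^2 + 25*j) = (j - 5)*(j + 3)*(j^2 - 5*j) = (j - 5)^2*(j + 3)*(j)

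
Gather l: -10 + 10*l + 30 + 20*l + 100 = 30*l + 120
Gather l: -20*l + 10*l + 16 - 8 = 8 - 10*l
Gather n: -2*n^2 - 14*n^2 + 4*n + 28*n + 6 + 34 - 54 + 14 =-16*n^2 + 32*n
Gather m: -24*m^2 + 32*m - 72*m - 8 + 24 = -24*m^2 - 40*m + 16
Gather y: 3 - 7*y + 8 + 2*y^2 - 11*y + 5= 2*y^2 - 18*y + 16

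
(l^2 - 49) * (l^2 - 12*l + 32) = l^4 - 12*l^3 - 17*l^2 + 588*l - 1568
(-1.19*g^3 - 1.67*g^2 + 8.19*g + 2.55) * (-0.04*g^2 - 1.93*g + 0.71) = 0.0476*g^5 + 2.3635*g^4 + 2.0506*g^3 - 17.0944*g^2 + 0.893400000000001*g + 1.8105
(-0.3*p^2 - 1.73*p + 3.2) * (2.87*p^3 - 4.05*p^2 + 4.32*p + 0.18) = -0.861*p^5 - 3.7501*p^4 + 14.8945*p^3 - 20.4876*p^2 + 13.5126*p + 0.576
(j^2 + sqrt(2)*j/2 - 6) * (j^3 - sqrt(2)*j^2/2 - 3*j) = j^5 - 19*j^3/2 + 3*sqrt(2)*j^2/2 + 18*j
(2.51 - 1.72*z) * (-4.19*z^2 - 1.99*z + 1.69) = 7.2068*z^3 - 7.0941*z^2 - 7.9017*z + 4.2419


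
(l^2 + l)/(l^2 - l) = (l + 1)/(l - 1)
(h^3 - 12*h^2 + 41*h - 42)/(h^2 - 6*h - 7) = (h^2 - 5*h + 6)/(h + 1)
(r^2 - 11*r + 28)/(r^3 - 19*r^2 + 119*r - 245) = (r - 4)/(r^2 - 12*r + 35)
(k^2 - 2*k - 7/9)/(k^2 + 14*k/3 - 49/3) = (k + 1/3)/(k + 7)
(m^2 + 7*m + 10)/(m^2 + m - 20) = (m + 2)/(m - 4)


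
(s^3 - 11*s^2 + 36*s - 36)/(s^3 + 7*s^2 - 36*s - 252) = (s^2 - 5*s + 6)/(s^2 + 13*s + 42)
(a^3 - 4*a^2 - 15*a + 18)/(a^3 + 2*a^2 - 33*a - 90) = (a - 1)/(a + 5)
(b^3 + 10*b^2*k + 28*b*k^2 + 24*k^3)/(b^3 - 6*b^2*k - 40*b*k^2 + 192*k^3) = (b^2 + 4*b*k + 4*k^2)/(b^2 - 12*b*k + 32*k^2)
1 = 1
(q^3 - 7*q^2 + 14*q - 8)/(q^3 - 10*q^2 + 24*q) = (q^2 - 3*q + 2)/(q*(q - 6))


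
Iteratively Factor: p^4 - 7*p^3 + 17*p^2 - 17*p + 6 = (p - 3)*(p^3 - 4*p^2 + 5*p - 2) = (p - 3)*(p - 1)*(p^2 - 3*p + 2) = (p - 3)*(p - 2)*(p - 1)*(p - 1)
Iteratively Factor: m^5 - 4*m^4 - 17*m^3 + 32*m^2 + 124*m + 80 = (m - 5)*(m^4 + m^3 - 12*m^2 - 28*m - 16) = (m - 5)*(m + 2)*(m^3 - m^2 - 10*m - 8) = (m - 5)*(m + 1)*(m + 2)*(m^2 - 2*m - 8) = (m - 5)*(m - 4)*(m + 1)*(m + 2)*(m + 2)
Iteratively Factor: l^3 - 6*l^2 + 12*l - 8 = (l - 2)*(l^2 - 4*l + 4) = (l - 2)^2*(l - 2)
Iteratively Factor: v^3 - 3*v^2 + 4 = (v - 2)*(v^2 - v - 2) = (v - 2)*(v + 1)*(v - 2)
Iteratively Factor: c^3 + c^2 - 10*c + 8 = (c - 2)*(c^2 + 3*c - 4) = (c - 2)*(c + 4)*(c - 1)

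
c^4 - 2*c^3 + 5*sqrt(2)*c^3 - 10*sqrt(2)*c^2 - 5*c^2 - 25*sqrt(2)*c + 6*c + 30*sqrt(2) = (c - 3)*(c - 1)*(c + 2)*(c + 5*sqrt(2))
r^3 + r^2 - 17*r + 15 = (r - 3)*(r - 1)*(r + 5)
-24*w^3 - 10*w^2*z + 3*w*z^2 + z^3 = (-3*w + z)*(2*w + z)*(4*w + z)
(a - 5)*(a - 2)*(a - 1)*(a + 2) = a^4 - 6*a^3 + a^2 + 24*a - 20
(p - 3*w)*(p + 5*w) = p^2 + 2*p*w - 15*w^2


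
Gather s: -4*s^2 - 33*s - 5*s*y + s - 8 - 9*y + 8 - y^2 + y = -4*s^2 + s*(-5*y - 32) - y^2 - 8*y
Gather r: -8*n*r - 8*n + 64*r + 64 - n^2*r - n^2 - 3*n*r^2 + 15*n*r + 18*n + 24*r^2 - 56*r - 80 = -n^2 + 10*n + r^2*(24 - 3*n) + r*(-n^2 + 7*n + 8) - 16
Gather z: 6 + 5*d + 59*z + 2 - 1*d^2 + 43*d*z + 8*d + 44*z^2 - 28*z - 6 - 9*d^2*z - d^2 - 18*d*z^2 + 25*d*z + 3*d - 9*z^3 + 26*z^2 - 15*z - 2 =-2*d^2 + 16*d - 9*z^3 + z^2*(70 - 18*d) + z*(-9*d^2 + 68*d + 16)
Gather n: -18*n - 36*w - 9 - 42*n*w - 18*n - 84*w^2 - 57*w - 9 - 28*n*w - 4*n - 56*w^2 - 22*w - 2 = n*(-70*w - 40) - 140*w^2 - 115*w - 20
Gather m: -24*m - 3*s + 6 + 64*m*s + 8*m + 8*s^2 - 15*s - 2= m*(64*s - 16) + 8*s^2 - 18*s + 4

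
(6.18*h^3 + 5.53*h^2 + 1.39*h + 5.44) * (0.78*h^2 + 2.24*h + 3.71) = 4.8204*h^5 + 18.1566*h^4 + 36.3992*h^3 + 27.8731*h^2 + 17.3425*h + 20.1824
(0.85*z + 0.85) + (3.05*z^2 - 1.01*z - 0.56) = 3.05*z^2 - 0.16*z + 0.29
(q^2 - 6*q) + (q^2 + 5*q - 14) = 2*q^2 - q - 14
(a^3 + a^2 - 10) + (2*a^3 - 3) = 3*a^3 + a^2 - 13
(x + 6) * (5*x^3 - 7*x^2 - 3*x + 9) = 5*x^4 + 23*x^3 - 45*x^2 - 9*x + 54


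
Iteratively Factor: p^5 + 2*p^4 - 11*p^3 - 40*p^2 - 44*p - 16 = (p + 1)*(p^4 + p^3 - 12*p^2 - 28*p - 16) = (p - 4)*(p + 1)*(p^3 + 5*p^2 + 8*p + 4) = (p - 4)*(p + 1)*(p + 2)*(p^2 + 3*p + 2) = (p - 4)*(p + 1)^2*(p + 2)*(p + 2)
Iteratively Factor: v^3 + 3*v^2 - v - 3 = (v - 1)*(v^2 + 4*v + 3) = (v - 1)*(v + 1)*(v + 3)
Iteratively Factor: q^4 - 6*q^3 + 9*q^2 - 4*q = (q - 1)*(q^3 - 5*q^2 + 4*q) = (q - 1)^2*(q^2 - 4*q) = q*(q - 1)^2*(q - 4)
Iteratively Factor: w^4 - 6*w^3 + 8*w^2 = (w - 4)*(w^3 - 2*w^2) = w*(w - 4)*(w^2 - 2*w) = w*(w - 4)*(w - 2)*(w)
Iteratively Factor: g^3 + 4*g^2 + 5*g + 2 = (g + 2)*(g^2 + 2*g + 1) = (g + 1)*(g + 2)*(g + 1)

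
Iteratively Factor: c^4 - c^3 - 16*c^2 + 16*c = (c - 4)*(c^3 + 3*c^2 - 4*c) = (c - 4)*(c + 4)*(c^2 - c) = c*(c - 4)*(c + 4)*(c - 1)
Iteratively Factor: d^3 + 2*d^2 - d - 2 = (d + 2)*(d^2 - 1) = (d + 1)*(d + 2)*(d - 1)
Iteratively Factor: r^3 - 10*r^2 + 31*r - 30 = (r - 2)*(r^2 - 8*r + 15) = (r - 3)*(r - 2)*(r - 5)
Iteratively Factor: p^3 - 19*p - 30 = (p - 5)*(p^2 + 5*p + 6) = (p - 5)*(p + 3)*(p + 2)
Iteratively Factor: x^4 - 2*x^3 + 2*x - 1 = (x - 1)*(x^3 - x^2 - x + 1) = (x - 1)^2*(x^2 - 1) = (x - 1)^2*(x + 1)*(x - 1)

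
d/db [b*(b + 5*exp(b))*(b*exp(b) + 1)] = b*(b + 1)*(b + 5*exp(b))*exp(b) + b*(b*exp(b) + 1)*(5*exp(b) + 1) + (b + 5*exp(b))*(b*exp(b) + 1)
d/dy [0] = 0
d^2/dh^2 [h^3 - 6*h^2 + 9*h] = 6*h - 12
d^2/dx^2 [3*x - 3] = 0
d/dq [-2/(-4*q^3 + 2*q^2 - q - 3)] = 2*(-12*q^2 + 4*q - 1)/(4*q^3 - 2*q^2 + q + 3)^2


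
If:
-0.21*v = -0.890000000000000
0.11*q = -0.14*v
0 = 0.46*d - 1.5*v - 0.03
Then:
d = 13.89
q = -5.39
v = 4.24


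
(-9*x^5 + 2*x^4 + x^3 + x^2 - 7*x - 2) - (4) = -9*x^5 + 2*x^4 + x^3 + x^2 - 7*x - 6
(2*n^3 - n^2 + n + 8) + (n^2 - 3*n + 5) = 2*n^3 - 2*n + 13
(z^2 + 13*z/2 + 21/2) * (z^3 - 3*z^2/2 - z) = z^5 + 5*z^4 - z^3/4 - 89*z^2/4 - 21*z/2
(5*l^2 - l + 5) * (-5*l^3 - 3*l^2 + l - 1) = -25*l^5 - 10*l^4 - 17*l^3 - 21*l^2 + 6*l - 5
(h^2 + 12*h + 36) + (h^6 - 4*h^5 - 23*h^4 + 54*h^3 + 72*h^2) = h^6 - 4*h^5 - 23*h^4 + 54*h^3 + 73*h^2 + 12*h + 36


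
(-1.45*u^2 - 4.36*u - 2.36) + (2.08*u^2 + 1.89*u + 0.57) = 0.63*u^2 - 2.47*u - 1.79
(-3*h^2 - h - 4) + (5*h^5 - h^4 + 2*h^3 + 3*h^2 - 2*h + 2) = 5*h^5 - h^4 + 2*h^3 - 3*h - 2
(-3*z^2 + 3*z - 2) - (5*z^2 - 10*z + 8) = -8*z^2 + 13*z - 10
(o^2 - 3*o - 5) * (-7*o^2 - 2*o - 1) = -7*o^4 + 19*o^3 + 40*o^2 + 13*o + 5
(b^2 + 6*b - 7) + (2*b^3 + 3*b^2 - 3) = 2*b^3 + 4*b^2 + 6*b - 10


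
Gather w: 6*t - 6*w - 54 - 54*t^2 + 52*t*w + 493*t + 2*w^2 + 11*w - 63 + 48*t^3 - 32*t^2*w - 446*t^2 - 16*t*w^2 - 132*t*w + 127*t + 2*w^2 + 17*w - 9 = 48*t^3 - 500*t^2 + 626*t + w^2*(4 - 16*t) + w*(-32*t^2 - 80*t + 22) - 126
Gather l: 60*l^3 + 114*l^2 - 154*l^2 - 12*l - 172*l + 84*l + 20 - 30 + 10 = 60*l^3 - 40*l^2 - 100*l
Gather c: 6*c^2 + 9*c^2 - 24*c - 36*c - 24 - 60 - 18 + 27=15*c^2 - 60*c - 75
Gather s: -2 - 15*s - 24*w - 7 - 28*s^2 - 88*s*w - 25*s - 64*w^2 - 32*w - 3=-28*s^2 + s*(-88*w - 40) - 64*w^2 - 56*w - 12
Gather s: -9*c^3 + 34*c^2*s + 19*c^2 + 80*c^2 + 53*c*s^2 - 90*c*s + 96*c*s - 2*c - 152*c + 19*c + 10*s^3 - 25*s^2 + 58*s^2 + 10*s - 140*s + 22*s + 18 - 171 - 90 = -9*c^3 + 99*c^2 - 135*c + 10*s^3 + s^2*(53*c + 33) + s*(34*c^2 + 6*c - 108) - 243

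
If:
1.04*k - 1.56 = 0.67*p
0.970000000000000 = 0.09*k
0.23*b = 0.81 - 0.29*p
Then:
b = -14.64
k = 10.78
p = 14.40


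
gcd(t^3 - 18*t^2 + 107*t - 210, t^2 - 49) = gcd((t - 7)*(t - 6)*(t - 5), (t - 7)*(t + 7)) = t - 7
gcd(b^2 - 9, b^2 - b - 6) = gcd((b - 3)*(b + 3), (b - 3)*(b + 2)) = b - 3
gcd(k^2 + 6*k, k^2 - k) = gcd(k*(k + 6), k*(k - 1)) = k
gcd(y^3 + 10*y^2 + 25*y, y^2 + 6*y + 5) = y + 5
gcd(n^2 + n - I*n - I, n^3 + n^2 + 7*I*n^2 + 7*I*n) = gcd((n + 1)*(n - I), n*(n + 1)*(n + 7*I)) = n + 1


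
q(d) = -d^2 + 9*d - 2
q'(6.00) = -3.00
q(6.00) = 16.00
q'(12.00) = -15.00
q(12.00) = -38.00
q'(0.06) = 8.88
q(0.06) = -1.46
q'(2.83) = 3.34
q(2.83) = 15.46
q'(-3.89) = 16.78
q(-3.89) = -52.14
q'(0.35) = 8.30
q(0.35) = 1.03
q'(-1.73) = 12.46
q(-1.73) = -20.56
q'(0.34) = 8.32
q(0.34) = 0.94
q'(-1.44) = 11.88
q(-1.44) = -17.03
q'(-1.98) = 12.96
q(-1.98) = -23.74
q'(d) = 9 - 2*d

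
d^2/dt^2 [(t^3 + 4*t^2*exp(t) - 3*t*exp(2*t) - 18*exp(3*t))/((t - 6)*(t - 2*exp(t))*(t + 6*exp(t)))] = 6*(6*t^4*exp(2*t) + 27*t^3*exp(3*t) - 84*t^3*exp(2*t) + 2*t^3 + 54*t^2*exp(4*t) - 378*t^2*exp(3*t) + 333*t^2*exp(2*t) + 36*t^2*exp(t) - 756*t*exp(4*t) + 1350*t*exp(3*t) - 54*t*exp(2*t) + 2700*exp(4*t) + 324*exp(3*t) + 108*exp(2*t))/(t^6 + 18*t^5*exp(t) - 18*t^5 + 108*t^4*exp(2*t) - 324*t^4*exp(t) + 108*t^4 + 216*t^3*exp(3*t) - 1944*t^3*exp(2*t) + 1944*t^3*exp(t) - 216*t^3 - 3888*t^2*exp(3*t) + 11664*t^2*exp(2*t) - 3888*t^2*exp(t) + 23328*t*exp(3*t) - 23328*t*exp(2*t) - 46656*exp(3*t))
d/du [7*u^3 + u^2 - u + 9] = 21*u^2 + 2*u - 1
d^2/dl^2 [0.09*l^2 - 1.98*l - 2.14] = 0.180000000000000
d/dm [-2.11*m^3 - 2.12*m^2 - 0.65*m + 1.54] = -6.33*m^2 - 4.24*m - 0.65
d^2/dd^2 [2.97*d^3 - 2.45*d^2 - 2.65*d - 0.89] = 17.82*d - 4.9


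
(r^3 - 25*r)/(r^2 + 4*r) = (r^2 - 25)/(r + 4)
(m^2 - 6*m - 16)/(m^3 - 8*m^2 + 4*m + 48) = (m - 8)/(m^2 - 10*m + 24)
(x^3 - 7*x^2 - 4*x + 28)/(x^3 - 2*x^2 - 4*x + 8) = (x - 7)/(x - 2)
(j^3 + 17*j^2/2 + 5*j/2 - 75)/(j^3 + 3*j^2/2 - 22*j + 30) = (j + 5)/(j - 2)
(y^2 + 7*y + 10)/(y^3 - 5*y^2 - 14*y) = (y + 5)/(y*(y - 7))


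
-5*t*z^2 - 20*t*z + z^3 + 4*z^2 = z*(-5*t + z)*(z + 4)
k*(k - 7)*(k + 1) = k^3 - 6*k^2 - 7*k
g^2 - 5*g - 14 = (g - 7)*(g + 2)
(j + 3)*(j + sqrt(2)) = j^2 + sqrt(2)*j + 3*j + 3*sqrt(2)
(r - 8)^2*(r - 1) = r^3 - 17*r^2 + 80*r - 64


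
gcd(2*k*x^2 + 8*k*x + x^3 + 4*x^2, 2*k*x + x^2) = 2*k*x + x^2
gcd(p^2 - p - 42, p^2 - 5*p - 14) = p - 7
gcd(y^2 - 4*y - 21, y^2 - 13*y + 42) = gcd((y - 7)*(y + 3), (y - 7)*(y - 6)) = y - 7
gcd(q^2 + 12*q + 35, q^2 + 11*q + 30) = q + 5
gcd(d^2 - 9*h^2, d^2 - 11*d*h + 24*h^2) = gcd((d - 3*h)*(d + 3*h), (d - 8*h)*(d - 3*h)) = d - 3*h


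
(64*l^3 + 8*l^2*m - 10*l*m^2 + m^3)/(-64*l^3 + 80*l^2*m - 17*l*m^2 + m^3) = (-8*l^2 - 2*l*m + m^2)/(8*l^2 - 9*l*m + m^2)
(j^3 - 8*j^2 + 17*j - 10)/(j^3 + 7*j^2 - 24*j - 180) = (j^2 - 3*j + 2)/(j^2 + 12*j + 36)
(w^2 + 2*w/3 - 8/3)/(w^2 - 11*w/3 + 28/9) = 3*(w + 2)/(3*w - 7)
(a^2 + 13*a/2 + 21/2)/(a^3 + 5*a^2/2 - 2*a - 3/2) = (2*a + 7)/(2*a^2 - a - 1)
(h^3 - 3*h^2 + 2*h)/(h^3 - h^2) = (h - 2)/h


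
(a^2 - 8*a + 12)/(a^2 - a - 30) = (a - 2)/(a + 5)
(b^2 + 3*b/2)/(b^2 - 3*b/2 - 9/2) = b/(b - 3)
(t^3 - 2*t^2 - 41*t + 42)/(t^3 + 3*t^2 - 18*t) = (t^2 - 8*t + 7)/(t*(t - 3))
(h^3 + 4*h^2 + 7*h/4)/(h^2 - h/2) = (4*h^2 + 16*h + 7)/(2*(2*h - 1))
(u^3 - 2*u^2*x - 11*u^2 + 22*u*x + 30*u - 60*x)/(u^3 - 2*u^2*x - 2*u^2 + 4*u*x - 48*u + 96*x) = (u^2 - 11*u + 30)/(u^2 - 2*u - 48)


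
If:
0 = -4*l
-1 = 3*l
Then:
No Solution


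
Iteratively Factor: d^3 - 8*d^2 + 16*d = (d)*(d^2 - 8*d + 16) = d*(d - 4)*(d - 4)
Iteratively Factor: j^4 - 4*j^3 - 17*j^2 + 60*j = (j)*(j^3 - 4*j^2 - 17*j + 60) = j*(j + 4)*(j^2 - 8*j + 15) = j*(j - 3)*(j + 4)*(j - 5)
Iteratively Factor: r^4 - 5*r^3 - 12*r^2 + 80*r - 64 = (r + 4)*(r^3 - 9*r^2 + 24*r - 16) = (r - 1)*(r + 4)*(r^2 - 8*r + 16) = (r - 4)*(r - 1)*(r + 4)*(r - 4)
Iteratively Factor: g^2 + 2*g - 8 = (g + 4)*(g - 2)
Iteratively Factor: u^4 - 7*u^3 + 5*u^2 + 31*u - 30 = (u - 3)*(u^3 - 4*u^2 - 7*u + 10) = (u - 5)*(u - 3)*(u^2 + u - 2) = (u - 5)*(u - 3)*(u + 2)*(u - 1)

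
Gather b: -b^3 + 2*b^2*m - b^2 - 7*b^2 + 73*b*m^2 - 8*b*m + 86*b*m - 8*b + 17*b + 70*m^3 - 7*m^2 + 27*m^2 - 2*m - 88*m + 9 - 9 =-b^3 + b^2*(2*m - 8) + b*(73*m^2 + 78*m + 9) + 70*m^3 + 20*m^2 - 90*m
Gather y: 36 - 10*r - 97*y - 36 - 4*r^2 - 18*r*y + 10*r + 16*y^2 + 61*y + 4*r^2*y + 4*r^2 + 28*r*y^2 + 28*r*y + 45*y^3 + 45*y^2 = 45*y^3 + y^2*(28*r + 61) + y*(4*r^2 + 10*r - 36)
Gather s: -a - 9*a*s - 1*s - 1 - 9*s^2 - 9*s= -a - 9*s^2 + s*(-9*a - 10) - 1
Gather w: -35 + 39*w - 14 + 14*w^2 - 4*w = 14*w^2 + 35*w - 49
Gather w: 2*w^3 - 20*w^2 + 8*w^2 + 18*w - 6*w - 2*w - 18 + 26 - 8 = 2*w^3 - 12*w^2 + 10*w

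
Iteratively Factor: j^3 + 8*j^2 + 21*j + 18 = (j + 3)*(j^2 + 5*j + 6) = (j + 2)*(j + 3)*(j + 3)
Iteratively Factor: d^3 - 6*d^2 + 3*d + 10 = (d + 1)*(d^2 - 7*d + 10) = (d - 5)*(d + 1)*(d - 2)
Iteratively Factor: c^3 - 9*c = (c - 3)*(c^2 + 3*c) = (c - 3)*(c + 3)*(c)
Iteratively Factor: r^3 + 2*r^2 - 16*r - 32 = (r - 4)*(r^2 + 6*r + 8) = (r - 4)*(r + 2)*(r + 4)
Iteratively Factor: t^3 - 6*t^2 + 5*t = (t - 5)*(t^2 - t) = t*(t - 5)*(t - 1)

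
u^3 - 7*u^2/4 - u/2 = u*(u - 2)*(u + 1/4)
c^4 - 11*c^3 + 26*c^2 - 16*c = c*(c - 8)*(c - 2)*(c - 1)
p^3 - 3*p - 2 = (p - 2)*(p + 1)^2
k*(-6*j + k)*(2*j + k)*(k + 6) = -12*j^2*k^2 - 72*j^2*k - 4*j*k^3 - 24*j*k^2 + k^4 + 6*k^3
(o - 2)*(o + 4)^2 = o^3 + 6*o^2 - 32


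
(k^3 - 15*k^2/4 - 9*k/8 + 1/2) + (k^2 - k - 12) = k^3 - 11*k^2/4 - 17*k/8 - 23/2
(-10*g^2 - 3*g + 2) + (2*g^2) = -8*g^2 - 3*g + 2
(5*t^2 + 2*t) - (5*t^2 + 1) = 2*t - 1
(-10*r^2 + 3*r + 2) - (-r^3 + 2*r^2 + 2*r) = r^3 - 12*r^2 + r + 2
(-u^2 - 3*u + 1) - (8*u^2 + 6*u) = -9*u^2 - 9*u + 1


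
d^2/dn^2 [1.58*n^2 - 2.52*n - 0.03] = 3.16000000000000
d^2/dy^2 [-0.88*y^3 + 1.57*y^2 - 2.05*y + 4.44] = 3.14 - 5.28*y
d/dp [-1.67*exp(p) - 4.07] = -1.67*exp(p)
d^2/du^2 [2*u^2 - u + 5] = 4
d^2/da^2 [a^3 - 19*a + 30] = 6*a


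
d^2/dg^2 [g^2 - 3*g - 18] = 2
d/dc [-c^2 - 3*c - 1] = -2*c - 3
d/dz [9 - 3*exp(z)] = -3*exp(z)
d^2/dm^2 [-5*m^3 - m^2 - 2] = -30*m - 2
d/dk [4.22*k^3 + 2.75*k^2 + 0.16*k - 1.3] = 12.66*k^2 + 5.5*k + 0.16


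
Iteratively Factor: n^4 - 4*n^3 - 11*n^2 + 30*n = (n - 5)*(n^3 + n^2 - 6*n) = (n - 5)*(n + 3)*(n^2 - 2*n) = n*(n - 5)*(n + 3)*(n - 2)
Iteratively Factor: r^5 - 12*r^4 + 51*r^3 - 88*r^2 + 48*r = (r - 1)*(r^4 - 11*r^3 + 40*r^2 - 48*r) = (r - 3)*(r - 1)*(r^3 - 8*r^2 + 16*r) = (r - 4)*(r - 3)*(r - 1)*(r^2 - 4*r) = (r - 4)^2*(r - 3)*(r - 1)*(r)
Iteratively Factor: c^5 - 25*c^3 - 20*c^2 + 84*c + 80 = (c + 1)*(c^4 - c^3 - 24*c^2 + 4*c + 80) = (c - 5)*(c + 1)*(c^3 + 4*c^2 - 4*c - 16) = (c - 5)*(c + 1)*(c + 4)*(c^2 - 4) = (c - 5)*(c - 2)*(c + 1)*(c + 4)*(c + 2)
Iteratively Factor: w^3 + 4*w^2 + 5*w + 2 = (w + 1)*(w^2 + 3*w + 2) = (w + 1)*(w + 2)*(w + 1)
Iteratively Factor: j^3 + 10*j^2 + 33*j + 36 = (j + 4)*(j^2 + 6*j + 9) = (j + 3)*(j + 4)*(j + 3)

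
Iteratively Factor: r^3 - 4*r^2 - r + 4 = (r - 4)*(r^2 - 1) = (r - 4)*(r - 1)*(r + 1)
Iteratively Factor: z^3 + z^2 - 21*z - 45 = (z + 3)*(z^2 - 2*z - 15) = (z - 5)*(z + 3)*(z + 3)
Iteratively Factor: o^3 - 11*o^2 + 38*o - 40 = (o - 5)*(o^2 - 6*o + 8) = (o - 5)*(o - 4)*(o - 2)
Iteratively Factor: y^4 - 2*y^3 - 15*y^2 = (y - 5)*(y^3 + 3*y^2) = (y - 5)*(y + 3)*(y^2) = y*(y - 5)*(y + 3)*(y)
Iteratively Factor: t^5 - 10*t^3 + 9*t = (t - 1)*(t^4 + t^3 - 9*t^2 - 9*t) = (t - 3)*(t - 1)*(t^3 + 4*t^2 + 3*t) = (t - 3)*(t - 1)*(t + 1)*(t^2 + 3*t) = (t - 3)*(t - 1)*(t + 1)*(t + 3)*(t)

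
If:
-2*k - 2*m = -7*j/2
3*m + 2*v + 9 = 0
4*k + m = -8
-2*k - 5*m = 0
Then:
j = -16/21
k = -20/9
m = 8/9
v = -35/6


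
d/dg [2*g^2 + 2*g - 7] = 4*g + 2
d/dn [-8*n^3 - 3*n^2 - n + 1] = -24*n^2 - 6*n - 1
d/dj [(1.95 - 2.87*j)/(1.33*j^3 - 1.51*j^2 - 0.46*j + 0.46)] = (7.6342*j^3 - 12.1142*j^2 + 5.889*j - 0.4232)/(1.7689*j^6 - 4.0166*j^5 + 1.0565*j^4 + 2.6128*j^3 - 1.1776*j^2 - 0.4232*j + 0.2116)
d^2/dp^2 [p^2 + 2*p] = 2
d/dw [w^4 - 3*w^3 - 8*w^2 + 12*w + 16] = 4*w^3 - 9*w^2 - 16*w + 12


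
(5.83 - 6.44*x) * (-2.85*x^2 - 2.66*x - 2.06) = 18.354*x^3 + 0.514900000000001*x^2 - 2.2414*x - 12.0098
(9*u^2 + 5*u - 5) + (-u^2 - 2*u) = 8*u^2 + 3*u - 5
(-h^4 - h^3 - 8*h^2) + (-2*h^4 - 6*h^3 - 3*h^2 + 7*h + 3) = -3*h^4 - 7*h^3 - 11*h^2 + 7*h + 3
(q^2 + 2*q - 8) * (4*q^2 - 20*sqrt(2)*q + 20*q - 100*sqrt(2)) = 4*q^4 - 20*sqrt(2)*q^3 + 28*q^3 - 140*sqrt(2)*q^2 + 8*q^2 - 160*q - 40*sqrt(2)*q + 800*sqrt(2)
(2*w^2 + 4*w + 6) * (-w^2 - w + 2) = -2*w^4 - 6*w^3 - 6*w^2 + 2*w + 12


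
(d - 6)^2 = d^2 - 12*d + 36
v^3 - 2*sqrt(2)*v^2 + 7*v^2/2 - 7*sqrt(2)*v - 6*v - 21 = (v + 7/2)*(v - 3*sqrt(2))*(v + sqrt(2))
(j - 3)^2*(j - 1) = j^3 - 7*j^2 + 15*j - 9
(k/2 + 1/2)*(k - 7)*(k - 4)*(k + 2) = k^4/2 - 4*k^3 - 3*k^2/2 + 31*k + 28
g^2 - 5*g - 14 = (g - 7)*(g + 2)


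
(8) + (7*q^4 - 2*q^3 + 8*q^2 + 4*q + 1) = 7*q^4 - 2*q^3 + 8*q^2 + 4*q + 9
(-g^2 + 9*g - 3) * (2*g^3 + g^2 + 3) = -2*g^5 + 17*g^4 + 3*g^3 - 6*g^2 + 27*g - 9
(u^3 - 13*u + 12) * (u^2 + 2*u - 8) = u^5 + 2*u^4 - 21*u^3 - 14*u^2 + 128*u - 96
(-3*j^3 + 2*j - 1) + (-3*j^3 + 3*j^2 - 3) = -6*j^3 + 3*j^2 + 2*j - 4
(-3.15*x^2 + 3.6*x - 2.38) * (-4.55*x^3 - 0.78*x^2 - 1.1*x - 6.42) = 14.3325*x^5 - 13.923*x^4 + 11.486*x^3 + 18.1194*x^2 - 20.494*x + 15.2796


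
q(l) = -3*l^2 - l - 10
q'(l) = -6*l - 1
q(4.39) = -72.21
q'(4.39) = -27.34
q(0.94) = -13.59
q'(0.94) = -6.64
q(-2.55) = -26.96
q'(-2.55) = 14.30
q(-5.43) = -93.02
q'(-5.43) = 31.58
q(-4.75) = -72.94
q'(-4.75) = 27.50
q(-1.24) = -13.37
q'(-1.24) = 6.44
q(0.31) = -10.60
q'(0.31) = -2.86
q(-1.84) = -18.32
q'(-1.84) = 10.04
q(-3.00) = -34.00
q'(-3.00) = 17.00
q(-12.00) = -430.00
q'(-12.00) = 71.00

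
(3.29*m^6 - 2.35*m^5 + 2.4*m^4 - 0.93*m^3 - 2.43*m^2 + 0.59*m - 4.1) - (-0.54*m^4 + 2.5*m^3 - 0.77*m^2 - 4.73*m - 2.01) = 3.29*m^6 - 2.35*m^5 + 2.94*m^4 - 3.43*m^3 - 1.66*m^2 + 5.32*m - 2.09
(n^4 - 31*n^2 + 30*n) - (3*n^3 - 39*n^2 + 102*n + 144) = n^4 - 3*n^3 + 8*n^2 - 72*n - 144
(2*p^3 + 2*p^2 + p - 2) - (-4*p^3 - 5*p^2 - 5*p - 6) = 6*p^3 + 7*p^2 + 6*p + 4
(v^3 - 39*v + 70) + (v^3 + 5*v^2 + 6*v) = 2*v^3 + 5*v^2 - 33*v + 70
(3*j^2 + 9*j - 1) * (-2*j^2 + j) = -6*j^4 - 15*j^3 + 11*j^2 - j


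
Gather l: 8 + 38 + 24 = 70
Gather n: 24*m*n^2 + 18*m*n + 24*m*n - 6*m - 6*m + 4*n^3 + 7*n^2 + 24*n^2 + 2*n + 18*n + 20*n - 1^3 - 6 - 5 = -12*m + 4*n^3 + n^2*(24*m + 31) + n*(42*m + 40) - 12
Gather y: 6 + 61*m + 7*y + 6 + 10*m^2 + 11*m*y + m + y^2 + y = 10*m^2 + 62*m + y^2 + y*(11*m + 8) + 12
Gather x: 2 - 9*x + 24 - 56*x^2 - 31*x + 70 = -56*x^2 - 40*x + 96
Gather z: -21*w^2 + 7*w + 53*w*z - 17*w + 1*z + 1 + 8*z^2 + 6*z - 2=-21*w^2 - 10*w + 8*z^2 + z*(53*w + 7) - 1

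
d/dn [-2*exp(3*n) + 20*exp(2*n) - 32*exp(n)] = (-6*exp(2*n) + 40*exp(n) - 32)*exp(n)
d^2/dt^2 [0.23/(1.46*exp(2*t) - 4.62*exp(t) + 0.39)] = ((1.0626 - 1.3432*exp(t))*(1.46*exp(2*t) - 4.62*exp(t) + 0.39) + 0.23*(2.92*exp(t) - 4.62)*(5.84*exp(t) - 9.24)*exp(t))*exp(t)/(1.46*exp(2*t) - 4.62*exp(t) + 0.39)^3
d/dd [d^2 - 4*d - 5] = 2*d - 4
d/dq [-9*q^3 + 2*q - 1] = 2 - 27*q^2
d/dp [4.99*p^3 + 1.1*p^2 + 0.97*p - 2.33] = 14.97*p^2 + 2.2*p + 0.97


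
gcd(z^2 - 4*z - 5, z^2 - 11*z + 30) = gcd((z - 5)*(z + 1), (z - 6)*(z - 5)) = z - 5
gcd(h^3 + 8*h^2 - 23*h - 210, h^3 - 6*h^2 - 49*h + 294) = h + 7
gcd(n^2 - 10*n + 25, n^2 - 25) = n - 5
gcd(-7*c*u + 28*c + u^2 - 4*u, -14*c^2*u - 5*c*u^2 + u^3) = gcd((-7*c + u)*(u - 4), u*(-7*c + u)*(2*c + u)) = -7*c + u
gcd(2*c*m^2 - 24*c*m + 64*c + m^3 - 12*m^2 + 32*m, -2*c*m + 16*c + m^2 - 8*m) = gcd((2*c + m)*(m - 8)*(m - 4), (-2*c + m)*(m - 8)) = m - 8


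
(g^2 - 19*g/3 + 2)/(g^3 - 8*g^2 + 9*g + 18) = (g - 1/3)/(g^2 - 2*g - 3)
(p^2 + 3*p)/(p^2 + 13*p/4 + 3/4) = 4*p/(4*p + 1)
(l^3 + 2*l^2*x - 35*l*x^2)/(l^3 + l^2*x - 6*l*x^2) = (l^2 + 2*l*x - 35*x^2)/(l^2 + l*x - 6*x^2)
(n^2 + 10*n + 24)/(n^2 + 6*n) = (n + 4)/n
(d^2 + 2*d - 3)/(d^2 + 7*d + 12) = (d - 1)/(d + 4)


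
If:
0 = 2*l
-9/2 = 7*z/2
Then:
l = 0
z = -9/7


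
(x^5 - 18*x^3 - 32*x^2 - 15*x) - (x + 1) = x^5 - 18*x^3 - 32*x^2 - 16*x - 1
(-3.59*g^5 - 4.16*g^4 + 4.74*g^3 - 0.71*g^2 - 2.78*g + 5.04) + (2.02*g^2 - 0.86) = -3.59*g^5 - 4.16*g^4 + 4.74*g^3 + 1.31*g^2 - 2.78*g + 4.18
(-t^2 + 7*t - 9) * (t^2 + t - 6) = -t^4 + 6*t^3 + 4*t^2 - 51*t + 54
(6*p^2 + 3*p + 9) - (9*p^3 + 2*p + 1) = -9*p^3 + 6*p^2 + p + 8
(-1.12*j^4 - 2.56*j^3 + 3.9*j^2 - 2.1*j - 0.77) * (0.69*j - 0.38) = -0.7728*j^5 - 1.3408*j^4 + 3.6638*j^3 - 2.931*j^2 + 0.2667*j + 0.2926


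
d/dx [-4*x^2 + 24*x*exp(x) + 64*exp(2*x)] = 24*x*exp(x) - 8*x + 128*exp(2*x) + 24*exp(x)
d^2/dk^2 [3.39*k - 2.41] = 0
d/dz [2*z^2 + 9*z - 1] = 4*z + 9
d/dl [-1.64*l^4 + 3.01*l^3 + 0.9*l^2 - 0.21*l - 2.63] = -6.56*l^3 + 9.03*l^2 + 1.8*l - 0.21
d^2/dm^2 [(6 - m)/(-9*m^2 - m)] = 6*(27*m^3 - 486*m^2 - 54*m - 2)/(m^3*(729*m^3 + 243*m^2 + 27*m + 1))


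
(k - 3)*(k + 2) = k^2 - k - 6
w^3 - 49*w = w*(w - 7)*(w + 7)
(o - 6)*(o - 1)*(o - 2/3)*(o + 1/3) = o^4 - 22*o^3/3 + 73*o^2/9 - 4*o/9 - 4/3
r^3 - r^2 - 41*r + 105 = (r - 5)*(r - 3)*(r + 7)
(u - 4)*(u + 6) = u^2 + 2*u - 24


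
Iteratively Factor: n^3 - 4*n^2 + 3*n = (n - 1)*(n^2 - 3*n) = (n - 3)*(n - 1)*(n)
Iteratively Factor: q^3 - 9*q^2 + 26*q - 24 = (q - 3)*(q^2 - 6*q + 8) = (q - 3)*(q - 2)*(q - 4)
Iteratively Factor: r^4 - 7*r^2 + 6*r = (r - 2)*(r^3 + 2*r^2 - 3*r) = (r - 2)*(r - 1)*(r^2 + 3*r) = (r - 2)*(r - 1)*(r + 3)*(r)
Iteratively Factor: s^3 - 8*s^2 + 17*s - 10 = (s - 2)*(s^2 - 6*s + 5) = (s - 5)*(s - 2)*(s - 1)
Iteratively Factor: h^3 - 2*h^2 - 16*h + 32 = (h - 2)*(h^2 - 16) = (h - 2)*(h + 4)*(h - 4)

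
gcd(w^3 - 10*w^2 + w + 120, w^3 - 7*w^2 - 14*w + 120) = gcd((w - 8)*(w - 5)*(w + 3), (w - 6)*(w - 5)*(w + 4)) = w - 5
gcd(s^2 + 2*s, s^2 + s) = s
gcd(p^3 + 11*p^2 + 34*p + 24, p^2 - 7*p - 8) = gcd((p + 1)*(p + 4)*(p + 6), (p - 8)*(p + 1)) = p + 1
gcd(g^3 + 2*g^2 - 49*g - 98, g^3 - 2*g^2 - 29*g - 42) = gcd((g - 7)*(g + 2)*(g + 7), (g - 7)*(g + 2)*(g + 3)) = g^2 - 5*g - 14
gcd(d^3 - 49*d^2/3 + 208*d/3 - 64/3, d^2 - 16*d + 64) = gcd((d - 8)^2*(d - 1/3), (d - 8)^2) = d^2 - 16*d + 64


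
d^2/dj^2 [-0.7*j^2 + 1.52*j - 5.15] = -1.40000000000000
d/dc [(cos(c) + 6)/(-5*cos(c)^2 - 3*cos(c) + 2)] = 5*(sin(c)^2 - 12*cos(c) - 5)*sin(c)/(5*cos(c)^2 + 3*cos(c) - 2)^2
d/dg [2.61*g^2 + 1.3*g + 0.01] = 5.22*g + 1.3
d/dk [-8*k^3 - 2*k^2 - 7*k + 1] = -24*k^2 - 4*k - 7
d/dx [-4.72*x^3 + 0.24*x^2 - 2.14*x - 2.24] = -14.16*x^2 + 0.48*x - 2.14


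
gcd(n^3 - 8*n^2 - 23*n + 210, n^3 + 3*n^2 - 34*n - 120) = n^2 - n - 30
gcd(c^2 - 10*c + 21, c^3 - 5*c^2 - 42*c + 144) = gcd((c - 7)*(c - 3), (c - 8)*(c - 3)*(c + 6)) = c - 3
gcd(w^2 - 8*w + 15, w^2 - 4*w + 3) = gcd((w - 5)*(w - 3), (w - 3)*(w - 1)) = w - 3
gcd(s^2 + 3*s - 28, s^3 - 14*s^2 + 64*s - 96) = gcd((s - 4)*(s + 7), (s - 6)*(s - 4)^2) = s - 4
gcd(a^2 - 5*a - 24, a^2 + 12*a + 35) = 1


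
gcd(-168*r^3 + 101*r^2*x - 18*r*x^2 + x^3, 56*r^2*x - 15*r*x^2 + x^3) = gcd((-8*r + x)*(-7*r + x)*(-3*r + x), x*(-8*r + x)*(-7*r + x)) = 56*r^2 - 15*r*x + x^2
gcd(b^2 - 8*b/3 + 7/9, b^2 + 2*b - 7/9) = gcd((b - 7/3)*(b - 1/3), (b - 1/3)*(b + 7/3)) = b - 1/3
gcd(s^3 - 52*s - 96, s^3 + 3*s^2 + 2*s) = s + 2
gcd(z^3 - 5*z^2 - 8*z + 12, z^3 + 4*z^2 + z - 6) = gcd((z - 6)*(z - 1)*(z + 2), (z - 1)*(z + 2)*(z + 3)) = z^2 + z - 2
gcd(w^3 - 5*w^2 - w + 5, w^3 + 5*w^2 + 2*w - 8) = w - 1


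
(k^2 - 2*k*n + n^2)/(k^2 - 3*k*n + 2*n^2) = (k - n)/(k - 2*n)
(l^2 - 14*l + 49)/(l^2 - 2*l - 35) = (l - 7)/(l + 5)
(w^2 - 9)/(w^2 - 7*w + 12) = (w + 3)/(w - 4)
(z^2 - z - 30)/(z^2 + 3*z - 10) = (z - 6)/(z - 2)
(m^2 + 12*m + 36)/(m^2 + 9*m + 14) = (m^2 + 12*m + 36)/(m^2 + 9*m + 14)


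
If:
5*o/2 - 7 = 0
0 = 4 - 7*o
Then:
No Solution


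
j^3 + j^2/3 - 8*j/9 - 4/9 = (j - 1)*(j + 2/3)^2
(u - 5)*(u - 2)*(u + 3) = u^3 - 4*u^2 - 11*u + 30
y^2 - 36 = (y - 6)*(y + 6)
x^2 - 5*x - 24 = (x - 8)*(x + 3)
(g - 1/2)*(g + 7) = g^2 + 13*g/2 - 7/2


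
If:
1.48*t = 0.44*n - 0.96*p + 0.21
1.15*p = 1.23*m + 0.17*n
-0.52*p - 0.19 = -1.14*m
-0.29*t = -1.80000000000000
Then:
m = 7.85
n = 57.16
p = 16.85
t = 6.21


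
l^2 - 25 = (l - 5)*(l + 5)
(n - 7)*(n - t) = n^2 - n*t - 7*n + 7*t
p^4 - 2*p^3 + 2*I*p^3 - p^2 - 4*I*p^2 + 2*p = p*(p - 2)*(p + I)^2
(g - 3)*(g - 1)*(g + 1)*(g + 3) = g^4 - 10*g^2 + 9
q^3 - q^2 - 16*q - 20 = (q - 5)*(q + 2)^2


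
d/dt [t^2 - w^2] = 2*t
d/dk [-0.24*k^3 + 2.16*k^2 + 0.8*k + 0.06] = -0.72*k^2 + 4.32*k + 0.8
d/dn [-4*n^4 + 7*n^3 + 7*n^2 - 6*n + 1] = -16*n^3 + 21*n^2 + 14*n - 6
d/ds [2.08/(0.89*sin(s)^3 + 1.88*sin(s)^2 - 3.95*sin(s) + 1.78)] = (-5.5536*sin(s)^2 - 7.8208*sin(s) + 8.216)*cos(s)/(0.89*sin(s)^3 + 1.88*sin(s)^2 - 3.95*sin(s) + 1.78)^2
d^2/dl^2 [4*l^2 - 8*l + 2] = 8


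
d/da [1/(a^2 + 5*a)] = (-2*a - 5)/(a^2*(a + 5)^2)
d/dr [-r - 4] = -1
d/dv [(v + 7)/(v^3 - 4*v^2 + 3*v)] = (v*(v^2 - 4*v + 3) - (v + 7)*(3*v^2 - 8*v + 3))/(v^2*(v^2 - 4*v + 3)^2)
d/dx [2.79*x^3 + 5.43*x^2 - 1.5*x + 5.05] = 8.37*x^2 + 10.86*x - 1.5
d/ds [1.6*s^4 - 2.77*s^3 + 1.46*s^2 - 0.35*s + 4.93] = 6.4*s^3 - 8.31*s^2 + 2.92*s - 0.35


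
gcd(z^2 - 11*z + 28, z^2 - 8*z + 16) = z - 4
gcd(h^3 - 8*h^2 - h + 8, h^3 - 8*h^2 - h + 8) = h^3 - 8*h^2 - h + 8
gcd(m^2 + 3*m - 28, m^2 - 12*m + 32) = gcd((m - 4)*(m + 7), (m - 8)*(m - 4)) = m - 4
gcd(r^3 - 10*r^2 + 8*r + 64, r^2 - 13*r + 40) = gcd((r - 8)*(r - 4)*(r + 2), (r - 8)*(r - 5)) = r - 8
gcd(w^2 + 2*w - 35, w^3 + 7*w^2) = w + 7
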